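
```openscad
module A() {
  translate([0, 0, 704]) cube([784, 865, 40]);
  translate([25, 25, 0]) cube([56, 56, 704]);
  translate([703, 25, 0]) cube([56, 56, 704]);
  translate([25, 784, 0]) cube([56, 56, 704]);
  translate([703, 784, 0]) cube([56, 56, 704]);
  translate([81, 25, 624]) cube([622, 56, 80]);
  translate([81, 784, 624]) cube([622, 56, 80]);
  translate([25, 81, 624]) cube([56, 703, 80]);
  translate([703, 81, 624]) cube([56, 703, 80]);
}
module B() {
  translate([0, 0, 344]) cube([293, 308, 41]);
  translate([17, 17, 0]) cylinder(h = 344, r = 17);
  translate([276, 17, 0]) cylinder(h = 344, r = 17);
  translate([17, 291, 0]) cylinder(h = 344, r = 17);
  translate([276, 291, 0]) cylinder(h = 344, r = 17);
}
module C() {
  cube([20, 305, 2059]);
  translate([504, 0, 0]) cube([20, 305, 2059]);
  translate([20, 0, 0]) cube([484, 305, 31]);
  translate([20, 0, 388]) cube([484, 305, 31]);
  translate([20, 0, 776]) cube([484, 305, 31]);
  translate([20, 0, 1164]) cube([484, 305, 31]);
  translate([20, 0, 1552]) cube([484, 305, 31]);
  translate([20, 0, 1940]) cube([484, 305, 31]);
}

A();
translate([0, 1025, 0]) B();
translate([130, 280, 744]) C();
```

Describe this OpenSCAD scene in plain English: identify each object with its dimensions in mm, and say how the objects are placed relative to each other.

A is a table with a 784×865 mm rectangular top, 40 mm thick, top surface at z = 744 mm, supported by four 56×56 mm square legs, each inset 25 mm from the nearest pair of top edges, running from the floor. Four apron rails, 56 mm thick and 80 mm tall, run between adjacent legs with their top edges flush with the underside of the top and their outer faces flush with the legs' outer faces.

B is a four-legged stool. The seat is a 293×308×41 mm slab whose top surface is at z = 385 mm; four round legs, each 34 mm in diameter, run from the floor (z = 0) to the underside of the seat, each leg's axis is inset half a diameter from the nearest pair of seat edges (so the leg's bounding box is flush with the corner).

C is a bookshelf 524 mm wide overall, 305 mm deep and 2059 mm tall. The two sides are 20 mm thick vertical panels. 6 horizontal shelves of 31 mm thickness span between the inner faces of the sides; the lowest shelf sits on the floor and shelves are stacked with a clear vertical gap of 357 mm between each pair.

The stool is on the floor beside the table on its +y side. The bookshelf is on top of the table, centred.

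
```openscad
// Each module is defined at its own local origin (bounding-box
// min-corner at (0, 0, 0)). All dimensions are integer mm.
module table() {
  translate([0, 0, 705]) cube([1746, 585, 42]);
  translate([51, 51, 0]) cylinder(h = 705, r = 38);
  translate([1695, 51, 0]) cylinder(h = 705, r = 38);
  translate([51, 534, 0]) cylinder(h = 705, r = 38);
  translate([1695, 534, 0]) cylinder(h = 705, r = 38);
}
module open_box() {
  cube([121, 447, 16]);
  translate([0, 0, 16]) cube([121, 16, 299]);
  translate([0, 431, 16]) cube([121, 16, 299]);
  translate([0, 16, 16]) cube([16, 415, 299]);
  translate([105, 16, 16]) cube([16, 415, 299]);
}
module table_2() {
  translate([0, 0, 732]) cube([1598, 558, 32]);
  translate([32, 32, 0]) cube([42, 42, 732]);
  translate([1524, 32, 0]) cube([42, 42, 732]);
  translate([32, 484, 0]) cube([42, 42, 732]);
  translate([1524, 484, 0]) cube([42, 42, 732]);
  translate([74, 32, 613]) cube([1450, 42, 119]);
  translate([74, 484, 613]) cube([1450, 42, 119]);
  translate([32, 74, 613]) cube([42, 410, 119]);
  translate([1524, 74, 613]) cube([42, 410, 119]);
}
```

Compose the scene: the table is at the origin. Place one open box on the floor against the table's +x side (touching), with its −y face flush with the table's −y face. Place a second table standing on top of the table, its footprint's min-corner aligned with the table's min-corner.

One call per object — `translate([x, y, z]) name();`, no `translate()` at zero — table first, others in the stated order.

table();
translate([1746, 0, 0]) open_box();
translate([0, 0, 747]) table_2();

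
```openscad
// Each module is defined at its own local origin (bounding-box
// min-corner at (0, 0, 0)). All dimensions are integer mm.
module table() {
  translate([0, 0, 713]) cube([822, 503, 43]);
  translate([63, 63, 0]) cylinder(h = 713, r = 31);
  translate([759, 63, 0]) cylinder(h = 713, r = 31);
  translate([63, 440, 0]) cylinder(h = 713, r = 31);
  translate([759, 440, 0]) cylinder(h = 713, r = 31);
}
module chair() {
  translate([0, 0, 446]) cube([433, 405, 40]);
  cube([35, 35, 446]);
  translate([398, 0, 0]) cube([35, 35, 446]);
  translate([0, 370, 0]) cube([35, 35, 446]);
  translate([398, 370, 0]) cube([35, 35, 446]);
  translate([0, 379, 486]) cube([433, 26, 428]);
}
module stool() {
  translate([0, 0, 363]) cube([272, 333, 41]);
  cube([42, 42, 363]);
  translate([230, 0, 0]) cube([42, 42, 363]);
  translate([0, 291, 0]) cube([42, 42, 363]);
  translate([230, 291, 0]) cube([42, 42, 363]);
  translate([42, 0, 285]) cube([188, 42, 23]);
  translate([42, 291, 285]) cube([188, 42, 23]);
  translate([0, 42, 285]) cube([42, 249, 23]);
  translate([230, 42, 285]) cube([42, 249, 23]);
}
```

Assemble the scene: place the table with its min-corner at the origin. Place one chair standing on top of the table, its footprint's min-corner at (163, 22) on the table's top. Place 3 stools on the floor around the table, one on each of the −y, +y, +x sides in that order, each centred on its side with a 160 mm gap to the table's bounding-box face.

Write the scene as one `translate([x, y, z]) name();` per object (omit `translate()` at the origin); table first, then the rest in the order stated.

table();
translate([163, 22, 756]) chair();
translate([275, -493, 0]) stool();
translate([275, 663, 0]) stool();
translate([982, 85, 0]) stool();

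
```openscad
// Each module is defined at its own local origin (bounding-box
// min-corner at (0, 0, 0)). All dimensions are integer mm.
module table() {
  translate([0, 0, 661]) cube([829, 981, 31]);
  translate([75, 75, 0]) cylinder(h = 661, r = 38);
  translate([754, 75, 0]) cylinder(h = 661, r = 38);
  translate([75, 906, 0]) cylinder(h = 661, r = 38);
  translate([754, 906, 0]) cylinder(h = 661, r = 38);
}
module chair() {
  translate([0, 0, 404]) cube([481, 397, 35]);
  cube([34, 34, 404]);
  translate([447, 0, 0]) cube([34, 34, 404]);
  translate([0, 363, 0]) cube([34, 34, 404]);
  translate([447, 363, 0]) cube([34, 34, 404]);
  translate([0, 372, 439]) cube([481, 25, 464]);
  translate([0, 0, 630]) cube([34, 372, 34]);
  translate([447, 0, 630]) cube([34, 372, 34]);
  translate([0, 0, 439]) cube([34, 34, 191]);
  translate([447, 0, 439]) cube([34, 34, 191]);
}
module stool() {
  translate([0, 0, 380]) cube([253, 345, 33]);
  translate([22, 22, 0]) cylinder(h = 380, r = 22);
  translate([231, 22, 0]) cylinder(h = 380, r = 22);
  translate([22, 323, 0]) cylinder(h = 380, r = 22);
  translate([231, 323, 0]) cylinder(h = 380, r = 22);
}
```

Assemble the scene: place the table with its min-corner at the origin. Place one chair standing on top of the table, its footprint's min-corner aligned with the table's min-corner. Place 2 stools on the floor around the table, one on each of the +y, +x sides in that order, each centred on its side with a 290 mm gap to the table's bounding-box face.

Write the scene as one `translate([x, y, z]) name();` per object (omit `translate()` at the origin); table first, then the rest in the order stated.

table();
translate([0, 0, 692]) chair();
translate([288, 1271, 0]) stool();
translate([1119, 318, 0]) stool();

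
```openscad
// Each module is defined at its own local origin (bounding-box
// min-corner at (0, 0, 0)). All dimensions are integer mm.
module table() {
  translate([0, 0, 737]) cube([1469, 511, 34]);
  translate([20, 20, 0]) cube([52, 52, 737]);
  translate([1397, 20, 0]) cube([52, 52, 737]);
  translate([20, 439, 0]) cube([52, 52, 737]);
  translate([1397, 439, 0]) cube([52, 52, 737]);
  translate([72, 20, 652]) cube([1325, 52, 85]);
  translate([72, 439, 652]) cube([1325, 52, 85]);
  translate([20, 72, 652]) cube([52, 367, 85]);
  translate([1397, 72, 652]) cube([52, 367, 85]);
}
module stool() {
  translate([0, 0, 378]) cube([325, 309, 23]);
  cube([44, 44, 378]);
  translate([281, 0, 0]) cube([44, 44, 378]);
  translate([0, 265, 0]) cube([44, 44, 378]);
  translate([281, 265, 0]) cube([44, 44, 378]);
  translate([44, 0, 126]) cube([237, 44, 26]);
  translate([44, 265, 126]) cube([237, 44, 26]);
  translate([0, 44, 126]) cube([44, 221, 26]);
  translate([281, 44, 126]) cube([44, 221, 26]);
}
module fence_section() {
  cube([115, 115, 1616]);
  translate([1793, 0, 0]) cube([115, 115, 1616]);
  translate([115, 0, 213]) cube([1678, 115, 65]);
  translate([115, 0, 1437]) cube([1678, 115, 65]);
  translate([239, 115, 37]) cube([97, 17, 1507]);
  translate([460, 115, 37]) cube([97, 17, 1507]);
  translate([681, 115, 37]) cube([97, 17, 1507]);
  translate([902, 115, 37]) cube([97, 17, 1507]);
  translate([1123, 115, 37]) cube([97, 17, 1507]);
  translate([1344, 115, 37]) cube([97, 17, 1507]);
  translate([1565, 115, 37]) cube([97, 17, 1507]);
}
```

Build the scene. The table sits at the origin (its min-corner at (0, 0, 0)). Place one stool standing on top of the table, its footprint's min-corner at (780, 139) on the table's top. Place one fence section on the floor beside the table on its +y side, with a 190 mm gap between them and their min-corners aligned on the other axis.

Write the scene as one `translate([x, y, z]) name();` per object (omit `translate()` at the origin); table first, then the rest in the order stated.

table();
translate([780, 139, 771]) stool();
translate([0, 701, 0]) fence_section();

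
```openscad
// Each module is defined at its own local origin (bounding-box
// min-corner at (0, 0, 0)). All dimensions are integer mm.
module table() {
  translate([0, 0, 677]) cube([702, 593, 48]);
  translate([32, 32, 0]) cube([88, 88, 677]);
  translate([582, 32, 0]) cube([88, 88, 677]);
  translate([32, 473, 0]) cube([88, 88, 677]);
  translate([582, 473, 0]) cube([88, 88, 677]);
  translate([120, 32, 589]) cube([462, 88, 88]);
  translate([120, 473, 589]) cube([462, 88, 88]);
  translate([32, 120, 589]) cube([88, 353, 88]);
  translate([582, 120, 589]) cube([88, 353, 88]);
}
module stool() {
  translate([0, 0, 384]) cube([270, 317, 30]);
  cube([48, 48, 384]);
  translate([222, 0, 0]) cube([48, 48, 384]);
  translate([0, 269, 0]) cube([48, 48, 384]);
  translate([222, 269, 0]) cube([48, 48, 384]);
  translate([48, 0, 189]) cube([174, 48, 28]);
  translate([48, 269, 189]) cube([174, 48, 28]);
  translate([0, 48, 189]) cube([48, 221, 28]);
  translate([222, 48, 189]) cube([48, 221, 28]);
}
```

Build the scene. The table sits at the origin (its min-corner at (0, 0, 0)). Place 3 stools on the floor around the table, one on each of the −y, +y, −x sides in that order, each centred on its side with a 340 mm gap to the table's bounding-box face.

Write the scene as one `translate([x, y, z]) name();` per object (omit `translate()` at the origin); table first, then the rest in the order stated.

table();
translate([216, -657, 0]) stool();
translate([216, 933, 0]) stool();
translate([-610, 138, 0]) stool();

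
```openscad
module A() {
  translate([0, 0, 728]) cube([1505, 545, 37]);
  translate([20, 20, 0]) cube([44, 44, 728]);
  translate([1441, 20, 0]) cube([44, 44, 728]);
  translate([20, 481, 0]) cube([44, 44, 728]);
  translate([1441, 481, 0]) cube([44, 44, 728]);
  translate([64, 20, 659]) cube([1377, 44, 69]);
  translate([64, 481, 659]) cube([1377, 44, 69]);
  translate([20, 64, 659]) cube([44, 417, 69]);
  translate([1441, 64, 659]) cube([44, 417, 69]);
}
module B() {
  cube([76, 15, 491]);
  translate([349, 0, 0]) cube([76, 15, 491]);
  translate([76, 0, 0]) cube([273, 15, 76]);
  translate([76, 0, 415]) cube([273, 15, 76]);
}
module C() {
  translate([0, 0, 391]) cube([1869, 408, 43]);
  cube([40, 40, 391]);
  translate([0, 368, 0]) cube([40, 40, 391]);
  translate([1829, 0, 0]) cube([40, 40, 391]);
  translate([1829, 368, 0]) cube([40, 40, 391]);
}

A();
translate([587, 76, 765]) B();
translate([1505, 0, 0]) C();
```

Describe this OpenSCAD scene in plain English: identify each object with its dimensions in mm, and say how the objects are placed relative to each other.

A is a rectangular dining table. The top is 1505×545×37 mm with its upper surface at z = 765 mm. It stands on four 44×44 mm square legs, each inset 20 mm from the nearest pair of top edges, running from the floor to the underside of the top. Four apron rails, 44 mm thick and 69 mm tall, run between adjacent legs with their top edges flush with the underside of the top and their outer faces flush with the legs' outer faces.

B is a rectangular picture frame lying in the x–z plane (depth along y). The opening is 273 mm wide (x) by 339 mm tall (z), surrounded by a border 76 mm wide on all four sides. The frame is 15 mm deep and is made of two full-height vertical stiles with two horizontal rails fitted between them.

C is a bench: a 1869×408 mm seat slab, 43 mm thick, top at z = 434 mm, on four 40×40 mm square legs flush with the seat corners and standing on z = 0.

The picture frame is on top of the table. The bench is against the table's +x side, with their −y faces flush.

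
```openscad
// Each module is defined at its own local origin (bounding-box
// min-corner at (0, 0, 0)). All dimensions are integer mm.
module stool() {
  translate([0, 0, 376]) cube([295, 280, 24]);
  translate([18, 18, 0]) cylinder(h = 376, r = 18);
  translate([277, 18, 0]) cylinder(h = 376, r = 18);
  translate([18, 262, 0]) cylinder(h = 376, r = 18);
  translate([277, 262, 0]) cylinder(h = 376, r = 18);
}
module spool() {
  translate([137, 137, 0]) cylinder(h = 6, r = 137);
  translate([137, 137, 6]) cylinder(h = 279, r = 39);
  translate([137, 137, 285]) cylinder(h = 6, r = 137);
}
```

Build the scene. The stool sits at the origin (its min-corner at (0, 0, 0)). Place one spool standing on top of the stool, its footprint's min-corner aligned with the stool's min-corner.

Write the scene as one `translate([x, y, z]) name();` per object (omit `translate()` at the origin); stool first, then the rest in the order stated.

stool();
translate([0, 0, 400]) spool();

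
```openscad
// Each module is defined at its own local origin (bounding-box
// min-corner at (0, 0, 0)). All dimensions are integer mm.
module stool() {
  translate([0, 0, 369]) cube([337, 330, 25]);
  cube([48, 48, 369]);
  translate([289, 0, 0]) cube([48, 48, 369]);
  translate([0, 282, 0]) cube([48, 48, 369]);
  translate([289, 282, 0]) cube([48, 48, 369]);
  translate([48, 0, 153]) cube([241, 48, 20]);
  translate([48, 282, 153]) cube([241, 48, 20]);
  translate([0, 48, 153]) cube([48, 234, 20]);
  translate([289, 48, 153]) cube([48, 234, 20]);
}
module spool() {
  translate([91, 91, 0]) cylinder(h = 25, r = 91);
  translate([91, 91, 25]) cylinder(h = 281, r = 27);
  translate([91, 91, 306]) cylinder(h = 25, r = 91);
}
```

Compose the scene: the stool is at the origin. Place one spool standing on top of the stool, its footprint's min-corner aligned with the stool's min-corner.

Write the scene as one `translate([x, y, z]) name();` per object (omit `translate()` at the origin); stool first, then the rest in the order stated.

stool();
translate([0, 0, 394]) spool();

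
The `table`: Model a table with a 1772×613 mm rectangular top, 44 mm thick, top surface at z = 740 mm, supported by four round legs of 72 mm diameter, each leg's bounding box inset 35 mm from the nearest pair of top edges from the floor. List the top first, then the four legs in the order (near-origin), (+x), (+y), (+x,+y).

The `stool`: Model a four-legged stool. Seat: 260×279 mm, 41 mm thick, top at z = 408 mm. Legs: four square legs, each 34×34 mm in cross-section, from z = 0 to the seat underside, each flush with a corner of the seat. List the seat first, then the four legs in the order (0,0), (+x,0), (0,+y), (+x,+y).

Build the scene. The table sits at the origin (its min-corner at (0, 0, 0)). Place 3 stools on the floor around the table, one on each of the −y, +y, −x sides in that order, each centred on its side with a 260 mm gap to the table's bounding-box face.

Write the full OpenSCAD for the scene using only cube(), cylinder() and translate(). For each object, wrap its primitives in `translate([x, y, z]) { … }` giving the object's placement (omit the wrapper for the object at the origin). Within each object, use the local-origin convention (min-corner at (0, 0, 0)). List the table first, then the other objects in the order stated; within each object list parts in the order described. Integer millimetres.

translate([0, 0, 696]) cube([1772, 613, 44]);
translate([71, 71, 0]) cylinder(h = 696, r = 36);
translate([1701, 71, 0]) cylinder(h = 696, r = 36);
translate([71, 542, 0]) cylinder(h = 696, r = 36);
translate([1701, 542, 0]) cylinder(h = 696, r = 36);
translate([756, -539, 0]) {
  translate([0, 0, 367]) cube([260, 279, 41]);
  cube([34, 34, 367]);
  translate([226, 0, 0]) cube([34, 34, 367]);
  translate([0, 245, 0]) cube([34, 34, 367]);
  translate([226, 245, 0]) cube([34, 34, 367]);
}
translate([756, 873, 0]) {
  translate([0, 0, 367]) cube([260, 279, 41]);
  cube([34, 34, 367]);
  translate([226, 0, 0]) cube([34, 34, 367]);
  translate([0, 245, 0]) cube([34, 34, 367]);
  translate([226, 245, 0]) cube([34, 34, 367]);
}
translate([-520, 167, 0]) {
  translate([0, 0, 367]) cube([260, 279, 41]);
  cube([34, 34, 367]);
  translate([226, 0, 0]) cube([34, 34, 367]);
  translate([0, 245, 0]) cube([34, 34, 367]);
  translate([226, 245, 0]) cube([34, 34, 367]);
}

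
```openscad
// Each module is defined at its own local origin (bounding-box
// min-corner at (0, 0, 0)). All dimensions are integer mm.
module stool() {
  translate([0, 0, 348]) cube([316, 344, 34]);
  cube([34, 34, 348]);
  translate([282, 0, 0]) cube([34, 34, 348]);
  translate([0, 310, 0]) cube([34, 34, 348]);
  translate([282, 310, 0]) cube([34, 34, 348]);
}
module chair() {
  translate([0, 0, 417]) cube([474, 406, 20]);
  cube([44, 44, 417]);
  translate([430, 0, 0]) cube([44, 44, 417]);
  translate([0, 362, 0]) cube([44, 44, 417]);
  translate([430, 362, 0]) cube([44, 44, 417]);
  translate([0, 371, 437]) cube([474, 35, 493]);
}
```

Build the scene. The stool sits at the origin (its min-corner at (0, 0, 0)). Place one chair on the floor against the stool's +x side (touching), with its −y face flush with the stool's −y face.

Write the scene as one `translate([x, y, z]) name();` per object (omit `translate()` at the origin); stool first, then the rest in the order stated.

stool();
translate([316, 0, 0]) chair();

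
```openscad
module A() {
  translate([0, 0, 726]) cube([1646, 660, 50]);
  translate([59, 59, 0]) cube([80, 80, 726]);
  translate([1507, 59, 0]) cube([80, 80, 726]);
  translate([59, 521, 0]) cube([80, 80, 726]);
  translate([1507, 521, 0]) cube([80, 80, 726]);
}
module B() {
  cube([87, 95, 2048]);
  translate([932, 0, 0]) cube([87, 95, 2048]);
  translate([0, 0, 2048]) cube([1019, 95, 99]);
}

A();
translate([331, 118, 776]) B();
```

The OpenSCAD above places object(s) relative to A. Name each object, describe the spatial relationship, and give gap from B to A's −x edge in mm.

A is a table. B is a door frame. The door frame is on top of the table. The gap from the door frame to the table's −x edge is 331 mm.

The door frame's min-x is at 331; the table's min-x is 0; gap = 331 mm.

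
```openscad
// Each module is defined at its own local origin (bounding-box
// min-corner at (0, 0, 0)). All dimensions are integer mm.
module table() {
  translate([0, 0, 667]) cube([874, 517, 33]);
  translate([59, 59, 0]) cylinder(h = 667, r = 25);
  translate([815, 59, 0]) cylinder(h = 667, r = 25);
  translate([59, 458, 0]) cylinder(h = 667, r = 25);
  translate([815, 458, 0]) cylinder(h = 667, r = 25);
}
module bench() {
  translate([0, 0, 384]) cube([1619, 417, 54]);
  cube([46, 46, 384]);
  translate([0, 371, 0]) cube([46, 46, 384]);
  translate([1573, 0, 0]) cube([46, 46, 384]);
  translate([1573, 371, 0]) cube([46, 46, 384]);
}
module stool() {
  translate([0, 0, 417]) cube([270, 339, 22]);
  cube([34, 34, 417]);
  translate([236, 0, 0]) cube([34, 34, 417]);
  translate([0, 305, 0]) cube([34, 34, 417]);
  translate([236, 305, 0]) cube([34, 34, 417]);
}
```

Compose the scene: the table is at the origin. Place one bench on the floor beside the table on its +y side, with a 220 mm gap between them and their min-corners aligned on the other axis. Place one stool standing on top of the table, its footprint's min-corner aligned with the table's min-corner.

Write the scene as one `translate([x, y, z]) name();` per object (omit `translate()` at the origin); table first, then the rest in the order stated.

table();
translate([0, 737, 0]) bench();
translate([0, 0, 700]) stool();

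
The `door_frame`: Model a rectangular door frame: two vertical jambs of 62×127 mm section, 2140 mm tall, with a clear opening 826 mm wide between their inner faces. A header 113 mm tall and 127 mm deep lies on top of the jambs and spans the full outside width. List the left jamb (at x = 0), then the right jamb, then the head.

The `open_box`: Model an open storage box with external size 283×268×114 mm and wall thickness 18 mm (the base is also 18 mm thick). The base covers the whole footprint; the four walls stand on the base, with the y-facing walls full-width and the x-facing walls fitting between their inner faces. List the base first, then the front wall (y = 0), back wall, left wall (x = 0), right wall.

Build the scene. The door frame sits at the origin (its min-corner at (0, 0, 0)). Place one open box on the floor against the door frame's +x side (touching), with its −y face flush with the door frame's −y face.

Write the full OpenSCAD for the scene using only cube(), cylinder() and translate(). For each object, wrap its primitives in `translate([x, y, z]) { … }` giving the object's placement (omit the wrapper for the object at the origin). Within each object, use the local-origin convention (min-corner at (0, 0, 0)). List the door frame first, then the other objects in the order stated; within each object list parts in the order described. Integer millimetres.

cube([62, 127, 2140]);
translate([888, 0, 0]) cube([62, 127, 2140]);
translate([0, 0, 2140]) cube([950, 127, 113]);
translate([950, 0, 0]) {
  cube([283, 268, 18]);
  translate([0, 0, 18]) cube([283, 18, 96]);
  translate([0, 250, 18]) cube([283, 18, 96]);
  translate([0, 18, 18]) cube([18, 232, 96]);
  translate([265, 18, 18]) cube([18, 232, 96]);
}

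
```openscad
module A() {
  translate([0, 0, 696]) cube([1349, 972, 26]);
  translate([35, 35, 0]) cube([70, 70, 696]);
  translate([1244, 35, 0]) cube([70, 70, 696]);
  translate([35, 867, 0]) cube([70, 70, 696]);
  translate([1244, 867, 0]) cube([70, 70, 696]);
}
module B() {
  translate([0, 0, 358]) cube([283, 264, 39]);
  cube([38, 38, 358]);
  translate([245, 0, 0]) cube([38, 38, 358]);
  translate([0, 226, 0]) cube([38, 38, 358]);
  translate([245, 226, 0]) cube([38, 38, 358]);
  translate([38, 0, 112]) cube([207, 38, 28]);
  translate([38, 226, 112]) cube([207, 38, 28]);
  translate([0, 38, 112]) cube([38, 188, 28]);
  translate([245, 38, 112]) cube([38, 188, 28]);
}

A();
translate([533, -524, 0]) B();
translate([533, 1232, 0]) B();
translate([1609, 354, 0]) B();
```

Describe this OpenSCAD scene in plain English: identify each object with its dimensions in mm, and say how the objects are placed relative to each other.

A is a table with a 1349×972 mm rectangular top, 26 mm thick, top surface at z = 722 mm, supported by four 70×70 mm square legs, each inset 35 mm from the nearest pair of top edges, running from the floor.

B is a four-legged stool. The seat is 283×264 mm, 39 mm thick, top at z = 397 mm. It stands on four square legs, each 38×38 mm in cross-section, from z = 0 to the seat underside, each flush with a corner of the seat. Four stretchers, 38 mm wide and 28 mm tall, connect adjacent legs with their undersides at z = 112 mm, each running between the inner faces of the legs it joins and aligned with the legs' outer faces on the other axis.

Three stools sit around the table at the −y, +y, +x sides.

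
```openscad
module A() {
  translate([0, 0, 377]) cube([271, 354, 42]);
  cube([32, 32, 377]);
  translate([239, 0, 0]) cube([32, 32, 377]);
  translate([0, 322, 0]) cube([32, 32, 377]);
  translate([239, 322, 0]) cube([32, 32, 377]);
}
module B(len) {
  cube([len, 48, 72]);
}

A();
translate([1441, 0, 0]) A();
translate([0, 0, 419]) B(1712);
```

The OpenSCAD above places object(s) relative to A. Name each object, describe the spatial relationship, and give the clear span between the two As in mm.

Second stool starts at x = 1441; first ends at x = 271; clear span = 1441 − 271 = 1170 mm.

A is a stool. B is a beam. A beam spans the tops of two stools. The clear span between the two stools is 1170 mm.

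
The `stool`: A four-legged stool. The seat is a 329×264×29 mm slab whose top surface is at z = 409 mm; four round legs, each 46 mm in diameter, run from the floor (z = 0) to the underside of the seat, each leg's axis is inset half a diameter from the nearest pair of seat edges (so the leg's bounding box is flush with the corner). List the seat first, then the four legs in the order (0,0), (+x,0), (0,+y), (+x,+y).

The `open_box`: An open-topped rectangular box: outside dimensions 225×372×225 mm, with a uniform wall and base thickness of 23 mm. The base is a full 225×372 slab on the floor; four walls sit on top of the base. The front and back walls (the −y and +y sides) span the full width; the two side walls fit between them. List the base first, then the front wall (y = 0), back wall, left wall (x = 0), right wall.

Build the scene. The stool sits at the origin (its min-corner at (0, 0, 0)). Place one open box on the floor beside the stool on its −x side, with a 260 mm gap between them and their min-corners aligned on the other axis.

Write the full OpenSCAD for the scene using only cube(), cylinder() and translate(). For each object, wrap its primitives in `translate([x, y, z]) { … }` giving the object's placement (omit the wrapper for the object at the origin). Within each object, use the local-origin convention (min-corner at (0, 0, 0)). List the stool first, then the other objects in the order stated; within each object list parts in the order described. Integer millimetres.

translate([0, 0, 380]) cube([329, 264, 29]);
translate([23, 23, 0]) cylinder(h = 380, r = 23);
translate([306, 23, 0]) cylinder(h = 380, r = 23);
translate([23, 241, 0]) cylinder(h = 380, r = 23);
translate([306, 241, 0]) cylinder(h = 380, r = 23);
translate([-485, 0, 0]) {
  cube([225, 372, 23]);
  translate([0, 0, 23]) cube([225, 23, 202]);
  translate([0, 349, 23]) cube([225, 23, 202]);
  translate([0, 23, 23]) cube([23, 326, 202]);
  translate([202, 23, 23]) cube([23, 326, 202]);
}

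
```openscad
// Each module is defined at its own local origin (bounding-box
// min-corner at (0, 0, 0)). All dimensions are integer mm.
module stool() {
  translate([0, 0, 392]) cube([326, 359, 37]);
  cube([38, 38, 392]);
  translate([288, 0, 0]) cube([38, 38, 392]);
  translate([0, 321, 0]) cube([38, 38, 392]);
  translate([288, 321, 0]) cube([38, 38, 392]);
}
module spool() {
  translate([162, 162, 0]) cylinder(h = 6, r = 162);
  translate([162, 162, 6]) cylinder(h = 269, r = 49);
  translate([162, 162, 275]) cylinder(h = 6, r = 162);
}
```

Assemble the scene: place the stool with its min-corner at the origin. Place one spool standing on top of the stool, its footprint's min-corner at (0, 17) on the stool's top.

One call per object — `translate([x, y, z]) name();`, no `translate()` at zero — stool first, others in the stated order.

stool();
translate([0, 17, 429]) spool();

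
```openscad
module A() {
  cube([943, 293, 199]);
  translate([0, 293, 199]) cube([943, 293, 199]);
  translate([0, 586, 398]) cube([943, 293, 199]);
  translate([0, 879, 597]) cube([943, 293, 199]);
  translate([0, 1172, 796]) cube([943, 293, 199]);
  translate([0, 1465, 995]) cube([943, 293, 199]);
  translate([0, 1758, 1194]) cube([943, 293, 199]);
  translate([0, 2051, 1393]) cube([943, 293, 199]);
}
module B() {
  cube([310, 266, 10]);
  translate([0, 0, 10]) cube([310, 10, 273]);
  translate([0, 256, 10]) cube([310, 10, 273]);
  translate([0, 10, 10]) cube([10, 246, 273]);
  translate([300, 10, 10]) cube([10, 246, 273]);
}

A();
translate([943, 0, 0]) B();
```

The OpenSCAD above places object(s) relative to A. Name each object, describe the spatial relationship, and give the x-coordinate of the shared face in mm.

A is a staircase. B is an open box. The open box is against the staircase's +x side, with their −y faces flush. The x-coordinate of the shared face is 943 mm.

The staircase's +x face and the open box's −x face are both at x = 943 mm.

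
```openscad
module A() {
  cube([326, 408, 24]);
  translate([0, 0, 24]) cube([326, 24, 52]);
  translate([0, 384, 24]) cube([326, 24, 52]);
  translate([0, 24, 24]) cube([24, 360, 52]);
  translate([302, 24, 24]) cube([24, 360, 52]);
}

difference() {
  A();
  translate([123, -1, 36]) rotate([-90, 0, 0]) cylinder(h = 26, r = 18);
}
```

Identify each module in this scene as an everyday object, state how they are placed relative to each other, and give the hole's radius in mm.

The subtracted cylinder has r = 18 mm.

A is an open box. The open box has a circular hole through its front wall. The hole's radius is 18 mm.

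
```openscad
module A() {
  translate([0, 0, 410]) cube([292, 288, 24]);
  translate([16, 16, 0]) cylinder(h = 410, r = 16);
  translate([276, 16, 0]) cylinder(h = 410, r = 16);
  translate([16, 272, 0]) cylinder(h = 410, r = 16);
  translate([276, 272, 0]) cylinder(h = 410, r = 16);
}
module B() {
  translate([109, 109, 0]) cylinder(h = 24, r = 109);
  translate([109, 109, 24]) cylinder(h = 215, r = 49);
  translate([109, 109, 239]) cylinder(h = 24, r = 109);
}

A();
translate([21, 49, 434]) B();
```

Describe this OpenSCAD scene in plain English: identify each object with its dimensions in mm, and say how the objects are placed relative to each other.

A is a simple wooden stool: a rectangular seat 292 mm (x) by 288 mm (y), 24 mm thick, top face at z = 434 mm, on four round legs, each 32 mm in diameter. The legs rest on z = 0, each leg's axis is inset half a diameter from the nearest pair of seat edges (so the leg's bounding box is flush with the corner).

B is a spool: two coaxial disc flanges of radius 109 mm and thickness 24 mm, joined by a core cylinder of radius 49 mm and height 215 mm. The lower flange rests on z = 0 and the three cylinders share a vertical axis.

The spool is on top of the stool.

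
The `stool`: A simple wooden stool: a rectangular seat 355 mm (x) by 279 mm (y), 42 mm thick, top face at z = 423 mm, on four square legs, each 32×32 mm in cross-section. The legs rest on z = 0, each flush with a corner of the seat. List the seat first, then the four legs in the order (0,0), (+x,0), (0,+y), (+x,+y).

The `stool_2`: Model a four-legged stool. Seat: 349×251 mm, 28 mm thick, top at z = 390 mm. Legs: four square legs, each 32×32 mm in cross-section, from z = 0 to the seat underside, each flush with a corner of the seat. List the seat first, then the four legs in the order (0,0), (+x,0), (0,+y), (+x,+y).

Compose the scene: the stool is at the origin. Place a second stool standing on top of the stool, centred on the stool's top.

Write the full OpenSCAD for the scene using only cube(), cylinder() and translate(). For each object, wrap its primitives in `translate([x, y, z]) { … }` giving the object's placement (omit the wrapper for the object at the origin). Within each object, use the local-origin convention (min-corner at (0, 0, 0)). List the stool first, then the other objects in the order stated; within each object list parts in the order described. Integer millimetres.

translate([0, 0, 381]) cube([355, 279, 42]);
cube([32, 32, 381]);
translate([323, 0, 0]) cube([32, 32, 381]);
translate([0, 247, 0]) cube([32, 32, 381]);
translate([323, 247, 0]) cube([32, 32, 381]);
translate([3, 14, 423]) {
  translate([0, 0, 362]) cube([349, 251, 28]);
  cube([32, 32, 362]);
  translate([317, 0, 0]) cube([32, 32, 362]);
  translate([0, 219, 0]) cube([32, 32, 362]);
  translate([317, 219, 0]) cube([32, 32, 362]);
}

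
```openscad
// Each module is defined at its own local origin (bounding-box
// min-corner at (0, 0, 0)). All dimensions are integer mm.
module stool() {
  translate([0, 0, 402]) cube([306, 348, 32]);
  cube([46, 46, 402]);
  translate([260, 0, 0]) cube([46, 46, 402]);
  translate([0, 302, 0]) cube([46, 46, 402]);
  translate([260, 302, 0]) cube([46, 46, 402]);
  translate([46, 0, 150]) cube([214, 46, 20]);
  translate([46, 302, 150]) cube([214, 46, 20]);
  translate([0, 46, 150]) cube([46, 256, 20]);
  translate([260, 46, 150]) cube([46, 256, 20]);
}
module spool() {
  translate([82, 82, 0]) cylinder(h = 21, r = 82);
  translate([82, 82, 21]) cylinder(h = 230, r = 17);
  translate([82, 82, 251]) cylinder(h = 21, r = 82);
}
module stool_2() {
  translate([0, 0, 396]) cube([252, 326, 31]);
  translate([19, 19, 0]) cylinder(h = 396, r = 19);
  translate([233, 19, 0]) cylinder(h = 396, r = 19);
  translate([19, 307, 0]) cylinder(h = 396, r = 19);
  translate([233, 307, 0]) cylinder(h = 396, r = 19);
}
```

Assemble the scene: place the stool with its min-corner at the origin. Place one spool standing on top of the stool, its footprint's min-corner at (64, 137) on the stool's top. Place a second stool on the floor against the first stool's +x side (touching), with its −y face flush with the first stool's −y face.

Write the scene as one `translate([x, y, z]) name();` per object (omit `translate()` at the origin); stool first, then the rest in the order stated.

stool();
translate([64, 137, 434]) spool();
translate([306, 0, 0]) stool_2();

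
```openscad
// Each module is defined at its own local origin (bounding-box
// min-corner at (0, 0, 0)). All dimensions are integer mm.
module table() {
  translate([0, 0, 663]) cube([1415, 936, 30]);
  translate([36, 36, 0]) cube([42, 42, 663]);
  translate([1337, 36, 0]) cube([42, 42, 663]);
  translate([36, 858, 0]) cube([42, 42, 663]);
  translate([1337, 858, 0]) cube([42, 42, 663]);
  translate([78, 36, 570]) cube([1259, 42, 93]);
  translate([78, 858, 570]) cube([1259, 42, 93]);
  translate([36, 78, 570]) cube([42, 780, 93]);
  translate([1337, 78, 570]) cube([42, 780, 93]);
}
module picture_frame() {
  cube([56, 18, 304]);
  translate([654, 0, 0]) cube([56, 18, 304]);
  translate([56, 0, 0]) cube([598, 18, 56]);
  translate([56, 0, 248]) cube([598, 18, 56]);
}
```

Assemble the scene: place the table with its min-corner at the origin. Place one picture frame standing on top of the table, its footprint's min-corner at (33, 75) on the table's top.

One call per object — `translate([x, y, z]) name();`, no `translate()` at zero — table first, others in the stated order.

table();
translate([33, 75, 693]) picture_frame();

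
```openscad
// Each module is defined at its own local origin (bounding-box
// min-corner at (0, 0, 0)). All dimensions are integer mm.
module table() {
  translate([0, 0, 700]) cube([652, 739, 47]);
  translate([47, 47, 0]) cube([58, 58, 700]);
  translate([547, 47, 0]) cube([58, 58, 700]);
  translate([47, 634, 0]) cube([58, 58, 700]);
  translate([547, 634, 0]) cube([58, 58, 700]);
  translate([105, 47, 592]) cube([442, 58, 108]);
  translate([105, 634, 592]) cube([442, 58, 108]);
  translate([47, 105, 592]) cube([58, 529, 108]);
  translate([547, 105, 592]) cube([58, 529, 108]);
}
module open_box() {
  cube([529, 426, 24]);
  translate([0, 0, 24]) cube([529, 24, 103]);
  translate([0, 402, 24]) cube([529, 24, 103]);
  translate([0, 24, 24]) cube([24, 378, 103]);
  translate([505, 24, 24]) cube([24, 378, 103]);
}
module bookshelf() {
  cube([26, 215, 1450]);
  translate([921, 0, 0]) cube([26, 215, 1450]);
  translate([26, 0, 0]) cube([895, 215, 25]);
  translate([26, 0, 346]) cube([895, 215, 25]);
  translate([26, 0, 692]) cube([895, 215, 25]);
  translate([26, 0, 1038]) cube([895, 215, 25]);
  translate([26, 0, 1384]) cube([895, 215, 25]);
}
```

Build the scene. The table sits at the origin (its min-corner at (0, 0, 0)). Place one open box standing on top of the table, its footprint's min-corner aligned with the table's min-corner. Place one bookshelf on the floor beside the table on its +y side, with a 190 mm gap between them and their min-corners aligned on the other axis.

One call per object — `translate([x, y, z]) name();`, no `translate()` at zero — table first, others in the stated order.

table();
translate([0, 0, 747]) open_box();
translate([0, 929, 0]) bookshelf();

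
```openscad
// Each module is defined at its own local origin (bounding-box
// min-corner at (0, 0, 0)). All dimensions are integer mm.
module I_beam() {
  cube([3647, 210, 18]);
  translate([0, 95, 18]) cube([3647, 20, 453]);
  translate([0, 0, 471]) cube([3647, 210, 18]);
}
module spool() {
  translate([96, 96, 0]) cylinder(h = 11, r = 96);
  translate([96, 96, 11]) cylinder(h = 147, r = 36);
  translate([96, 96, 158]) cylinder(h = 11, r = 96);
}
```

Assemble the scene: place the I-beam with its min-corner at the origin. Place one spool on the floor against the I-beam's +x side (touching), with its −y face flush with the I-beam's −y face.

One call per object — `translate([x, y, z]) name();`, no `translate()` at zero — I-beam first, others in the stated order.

I_beam();
translate([3647, 0, 0]) spool();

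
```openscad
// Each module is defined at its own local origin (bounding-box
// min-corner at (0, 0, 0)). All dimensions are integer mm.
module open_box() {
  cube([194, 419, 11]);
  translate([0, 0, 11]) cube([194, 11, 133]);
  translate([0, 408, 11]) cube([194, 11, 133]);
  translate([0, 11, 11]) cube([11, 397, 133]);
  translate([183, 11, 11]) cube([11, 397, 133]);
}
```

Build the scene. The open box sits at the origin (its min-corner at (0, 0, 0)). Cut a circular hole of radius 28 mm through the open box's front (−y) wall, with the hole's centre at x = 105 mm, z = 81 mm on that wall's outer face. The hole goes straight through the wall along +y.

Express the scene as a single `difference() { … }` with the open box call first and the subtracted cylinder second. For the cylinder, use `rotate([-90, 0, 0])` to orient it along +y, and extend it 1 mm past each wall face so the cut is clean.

difference() {
  open_box();
  translate([105, -1, 81]) rotate([-90, 0, 0]) cylinder(h = 13, r = 28);
}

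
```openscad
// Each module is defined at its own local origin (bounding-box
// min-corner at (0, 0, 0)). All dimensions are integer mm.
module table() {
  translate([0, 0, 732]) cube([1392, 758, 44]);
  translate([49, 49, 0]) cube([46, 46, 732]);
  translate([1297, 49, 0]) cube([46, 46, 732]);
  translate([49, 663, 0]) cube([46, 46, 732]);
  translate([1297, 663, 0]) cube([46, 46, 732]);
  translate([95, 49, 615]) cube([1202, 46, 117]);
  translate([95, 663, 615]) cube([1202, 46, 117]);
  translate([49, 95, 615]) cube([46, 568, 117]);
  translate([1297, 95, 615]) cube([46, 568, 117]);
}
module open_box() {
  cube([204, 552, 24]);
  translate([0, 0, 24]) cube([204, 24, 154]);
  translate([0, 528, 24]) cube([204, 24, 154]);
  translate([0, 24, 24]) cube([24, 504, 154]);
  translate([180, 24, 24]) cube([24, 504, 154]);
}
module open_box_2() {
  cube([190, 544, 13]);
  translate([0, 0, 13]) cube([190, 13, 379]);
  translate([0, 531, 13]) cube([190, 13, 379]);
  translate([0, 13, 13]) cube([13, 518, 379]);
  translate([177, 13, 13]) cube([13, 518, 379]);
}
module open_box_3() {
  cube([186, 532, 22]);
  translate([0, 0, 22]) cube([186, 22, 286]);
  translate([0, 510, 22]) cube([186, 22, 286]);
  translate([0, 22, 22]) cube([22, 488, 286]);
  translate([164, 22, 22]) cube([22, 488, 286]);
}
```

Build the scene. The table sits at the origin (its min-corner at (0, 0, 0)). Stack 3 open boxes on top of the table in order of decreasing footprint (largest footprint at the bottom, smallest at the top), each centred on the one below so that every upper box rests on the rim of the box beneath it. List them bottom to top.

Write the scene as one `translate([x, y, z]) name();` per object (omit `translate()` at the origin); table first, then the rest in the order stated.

table();
translate([594, 103, 776]) open_box();
translate([601, 107, 954]) open_box_2();
translate([603, 113, 1346]) open_box_3();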